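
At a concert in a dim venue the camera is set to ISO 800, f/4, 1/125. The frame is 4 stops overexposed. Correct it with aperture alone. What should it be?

Overexposed by 4 stops → need 4 stops darker.
Aperture: f/4 → f/5.6 → f/8 → f/11 → f/16.

f/16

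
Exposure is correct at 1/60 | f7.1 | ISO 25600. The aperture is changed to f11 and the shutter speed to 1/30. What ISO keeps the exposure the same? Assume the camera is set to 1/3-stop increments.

Aperture: f/7.1 → f/8 → f/9 → f/10 → f/11 — 1 1/3 stops smaller aperture (darker).
Shutter speed: 1/60 → 1/50 → 1/40 → 1/30 — 1 stop longer (brighter).
Net change so far: 1/3 stop darker. Offset with the ISO: 25600 → 32000.

ISO 32000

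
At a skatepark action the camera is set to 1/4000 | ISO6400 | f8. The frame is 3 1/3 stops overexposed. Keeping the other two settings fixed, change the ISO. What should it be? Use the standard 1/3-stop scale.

ISO 640

Overexposed by 3 1/3 stops → need 3 1/3 stops darker.
ISO: 6400 → 5000 → 4000 → 3200 → 2500 → 2000 → 1600 → 1250 → 1000 → 800 → 640.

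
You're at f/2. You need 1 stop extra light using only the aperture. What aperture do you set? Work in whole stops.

Aperture: f/2 → f/1.4 — 1 stop wider (brighter).

f/1.4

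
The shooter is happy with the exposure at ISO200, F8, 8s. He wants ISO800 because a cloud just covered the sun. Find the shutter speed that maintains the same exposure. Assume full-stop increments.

2 s

ISO: 200 → 400 → 800 — 2 stops higher (brighter).
Need 2 stops darker from the shutter speed: 8 → 4 → 2.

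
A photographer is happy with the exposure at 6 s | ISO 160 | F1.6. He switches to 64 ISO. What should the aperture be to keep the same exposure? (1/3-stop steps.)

f/1.0

ISO: 160 → 125 → 100 → 80 → 64 — 1 1/3 stops lower (darker).
Need 1 1/3 stops brighter from the aperture: f/1.6 → f/1.4 → f/1.2 → f/1.1 → f/1.0.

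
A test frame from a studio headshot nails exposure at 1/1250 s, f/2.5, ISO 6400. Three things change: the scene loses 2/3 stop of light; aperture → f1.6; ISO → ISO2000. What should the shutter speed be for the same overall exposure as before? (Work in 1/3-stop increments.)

1/640s

Scene light: 2/3 stop darker.
Aperture: f/2.5 → f/2.2 → f/2 → f/1.8 → f/1.6 — 1 1/3 stops larger aperture (brighter).
ISO: 6400 → 5000 → 4000 → 3200 → 2500 → 2000 — 1 2/3 stops dropped (darker).
Net so far: 1 stop darker. Shutter speed: 1/1250 → 1/1000 → 1/800 → 1/640.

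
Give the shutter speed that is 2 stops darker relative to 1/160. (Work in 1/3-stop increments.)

1/640s

Shutter speed: 1/160 → 1/200 → 1/250 → 1/320 → 1/400 → 1/500 → 1/640 — 2 stops shorter (darker).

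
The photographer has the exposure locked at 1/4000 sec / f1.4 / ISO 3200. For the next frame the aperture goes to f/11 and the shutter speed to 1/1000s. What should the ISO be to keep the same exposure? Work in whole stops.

ISO 51200

Aperture: f/1.4 → f/2 → f/2.8 → f/4 → f/5.6 → f/8 → f/11 — 6 stops narrower (darker).
Shutter speed: 1/4000 → 1/2000 → 1/1000 — 2 stops slower (brighter).
Net change so far: 4 stops darker. Offset with the ISO: 3200 → 6400 → 12800 → 25600 → 51200.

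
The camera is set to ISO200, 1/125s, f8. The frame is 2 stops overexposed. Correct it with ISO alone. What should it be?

Overexposed by 2 stops → need 2 stops darker.
ISO: 200 → 100 → 50.

ISO 50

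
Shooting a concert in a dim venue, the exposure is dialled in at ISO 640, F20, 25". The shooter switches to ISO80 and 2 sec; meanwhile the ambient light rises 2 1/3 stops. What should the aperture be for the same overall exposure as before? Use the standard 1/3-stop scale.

f/4.5

Scene light: 2 1/3 stops brighter.
ISO: 640 → 500 → 400 → 320 → 250 → 200 → 160 → 125 → 100 → 80 — 3 stops dropped (darker).
Shutter speed: 25 → 20 → 15 → 13 → 10 → 8 → 6 → 5 → 4 → 3.2 → 2.5 → 2 — 3 2/3 stops faster (darker).
Net so far: 4 1/3 stops darker. Aperture: f/20 → f/18 → f/16 → f/14 → f/13 → f/11 → f/10 → f/9 → f/8 → f/7.1 → f/6.3 → f/5.6 → f/5 → f/4.5.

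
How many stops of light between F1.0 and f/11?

f/1.0 → f/1.4 → f/2 → f/2.8 → f/4 → f/5.6 → f/8 → f/11 — count the steps: 7 stops.

7 stops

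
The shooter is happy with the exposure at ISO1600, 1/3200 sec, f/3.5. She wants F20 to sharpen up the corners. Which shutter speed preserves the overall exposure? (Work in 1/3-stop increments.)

Aperture: f/3.5 → f/4 → f/4.5 → f/5 → f/5.6 → f/6.3 → f/7.1 → f/8 → f/9 → f/10 → f/11 → f/13 → f/14 → f/16 → f/18 → f/20 — 5 stops smaller aperture (darker).
Need 5 stops brighter from the shutter speed: 1/3200 → 1/2500 → 1/2000 → 1/1600 → 1/1250 → 1/1000 → 1/800 → 1/640 → 1/500 → 1/400 → 1/320 → 1/250 → 1/200 → 1/160 → 1/125 → 1/100.

1/100s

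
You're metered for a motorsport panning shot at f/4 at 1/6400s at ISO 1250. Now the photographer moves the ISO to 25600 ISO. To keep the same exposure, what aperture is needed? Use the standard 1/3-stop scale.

f/18

ISO: 1250 → 1600 → 2000 → 2500 → 3200 → 4000 → 5000 → 6400 → 8000 → 10000 → 12800 → 16000 → 20000 → 25600 — 4 1/3 stops raised (brighter).
Need 4 1/3 stops darker from the aperture: f/4 → f/4.5 → f/5 → f/5.6 → f/6.3 → f/7.1 → f/8 → f/9 → f/10 → f/11 → f/13 → f/14 → f/16 → f/18.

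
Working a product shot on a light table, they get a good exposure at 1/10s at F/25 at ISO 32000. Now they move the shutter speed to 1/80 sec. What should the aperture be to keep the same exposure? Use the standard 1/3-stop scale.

Shutter speed: 1/10 → 1/13 → 1/15 → 1/20 → 1/25 → 1/30 → 1/40 → 1/50 → 1/60 → 1/80 — 3 stops shorter (darker).
Need 3 stops brighter from the aperture: f/25 → f/22 → f/20 → f/18 → f/16 → f/14 → f/13 → f/11 → f/10 → f/9.

f/9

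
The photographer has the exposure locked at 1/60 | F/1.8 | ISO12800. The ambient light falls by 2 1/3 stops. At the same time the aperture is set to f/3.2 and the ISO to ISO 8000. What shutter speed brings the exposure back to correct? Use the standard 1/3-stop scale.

0.4 s

Scene light: 2 1/3 stops darker.
Aperture: f/1.8 → f/2 → f/2.2 → f/2.5 → f/2.8 → f/3.2 — 1 2/3 stops stopped down (darker).
ISO: 12800 → 10000 → 8000 — 2/3 stop dropped (darker).
Net so far: 4 2/3 stops darker. Shutter speed: 1/60 → 1/50 → 1/40 → 1/30 → 1/25 → 1/20 → 1/15 → 1/13 → 1/10 → 1/8 → 1/6 → 1/5 → 1/4 → 0.3 → 0.4.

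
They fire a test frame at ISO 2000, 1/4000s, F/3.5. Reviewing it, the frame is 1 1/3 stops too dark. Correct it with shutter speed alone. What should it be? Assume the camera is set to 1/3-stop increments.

Underexposed by 1 1/3 stops → need 1 1/3 stops brighter.
Shutter speed: 1/4000 → 1/3200 → 1/2500 → 1/2000 → 1/1600.

1/1600s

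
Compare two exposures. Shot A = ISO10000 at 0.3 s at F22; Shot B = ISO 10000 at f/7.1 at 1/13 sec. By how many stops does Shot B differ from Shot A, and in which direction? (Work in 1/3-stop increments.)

1 1/3 stops brighter

Aperture: f/22 → f/20 → f/18 → f/16 → f/14 → f/13 → f/11 → f/10 → f/9 → f/8 → f/7.1 — 3 1/3 stops wider (brighter).
Shutter speed: 0.3 → 1/4 → 1/5 → 1/6 → 1/8 → 1/10 → 1/13 — 2 stops shorter (darker).
ISO: unchanged.
Net: +3 1/3 −2 = +1 1/3 stops.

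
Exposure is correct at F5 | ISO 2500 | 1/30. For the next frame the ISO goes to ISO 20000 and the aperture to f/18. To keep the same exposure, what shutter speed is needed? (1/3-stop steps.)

1/20s

ISO: 2500 → 3200 → 4000 → 5000 → 6400 → 8000 → 10000 → 12800 → 16000 → 20000 — 3 stops higher (brighter).
Aperture: f/5 → f/5.6 → f/6.3 → f/7.1 → f/8 → f/9 → f/10 → f/11 → f/13 → f/14 → f/16 → f/18 — 3 2/3 stops smaller aperture (darker).
Net change so far: 2/3 stop darker. Offset with the shutter speed: 1/30 → 1/25 → 1/20.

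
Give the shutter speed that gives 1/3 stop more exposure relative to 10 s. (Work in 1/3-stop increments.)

Shutter speed: 10 → 13 — 1/3 stop slower (brighter).

13 s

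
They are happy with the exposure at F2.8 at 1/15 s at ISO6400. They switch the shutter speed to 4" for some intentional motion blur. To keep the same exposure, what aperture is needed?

f/22

Shutter speed: 1/15 → 1/8 → 1/4 → 1/2 → 1 → 2 → 4 — 6 stops slower (brighter).
Need 6 stops darker from the aperture: f/2.8 → f/4 → f/5.6 → f/8 → f/11 → f/16 → f/22.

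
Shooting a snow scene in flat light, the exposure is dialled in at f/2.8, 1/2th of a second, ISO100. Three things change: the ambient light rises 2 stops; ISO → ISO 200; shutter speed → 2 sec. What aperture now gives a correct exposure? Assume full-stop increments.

Scene light: 2 stops brighter.
ISO: 100 → 200 — 1 stop raised (brighter).
Shutter speed: 1/2 → 1 → 2 — 2 stops slower (brighter).
Net so far: 5 stops brighter. Aperture: f/2.8 → f/4 → f/5.6 → f/8 → f/11 → f/16.

f/16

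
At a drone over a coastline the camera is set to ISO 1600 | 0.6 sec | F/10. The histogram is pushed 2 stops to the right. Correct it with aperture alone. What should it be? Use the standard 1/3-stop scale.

f/20

Overexposed by 2 stops → need 2 stops darker.
Aperture: f/10 → f/11 → f/13 → f/14 → f/16 → f/18 → f/20.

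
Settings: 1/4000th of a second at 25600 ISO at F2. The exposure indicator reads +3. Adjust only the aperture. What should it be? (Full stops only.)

Overexposed by 3 stops → need 3 stops darker.
Aperture: f/2 → f/2.8 → f/4 → f/5.6.

f/5.6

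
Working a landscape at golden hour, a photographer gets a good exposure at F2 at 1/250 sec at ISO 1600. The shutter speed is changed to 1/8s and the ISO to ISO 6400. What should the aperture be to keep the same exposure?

f/22

Shutter speed: 1/250 → 1/125 → 1/60 → 1/30 → 1/15 → 1/8 — 5 stops longer (brighter).
ISO: 1600 → 3200 → 6400 — 2 stops higher (brighter).
Net change so far: 7 stops brighter. Offset with the aperture: f/2 → f/2.8 → f/4 → f/5.6 → f/8 → f/11 → f/16 → f/22.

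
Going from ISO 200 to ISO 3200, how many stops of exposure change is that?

4 stops

200 → 400 → 800 → 1600 → 3200 — count the steps: 4 stops.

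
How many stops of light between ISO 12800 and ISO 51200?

12800 → 25600 → 51200 — count the steps: 2 stops.

2 stops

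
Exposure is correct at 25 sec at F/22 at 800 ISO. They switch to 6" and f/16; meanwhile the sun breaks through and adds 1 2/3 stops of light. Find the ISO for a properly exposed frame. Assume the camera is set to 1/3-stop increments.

Scene light: 1 2/3 stops brighter.
Shutter speed: 25 → 20 → 15 → 13 → 10 → 8 → 6 — 2 stops shorter (darker).
Aperture: f/22 → f/20 → f/18 → f/16 — 1 stop larger aperture (brighter).
Net so far: 2/3 stop brighter. ISO: 800 → 640 → 500.

ISO 500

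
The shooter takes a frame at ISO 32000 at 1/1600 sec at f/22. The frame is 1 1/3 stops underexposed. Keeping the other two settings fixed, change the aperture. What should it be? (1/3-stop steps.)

Underexposed by 1 1/3 stops → need 1 1/3 stops brighter.
Aperture: f/22 → f/20 → f/18 → f/16 → f/14.

f/14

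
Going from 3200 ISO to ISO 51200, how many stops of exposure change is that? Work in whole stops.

4 stops

3200 → 6400 → 12800 → 25600 → 51200 — count the steps: 4 stops.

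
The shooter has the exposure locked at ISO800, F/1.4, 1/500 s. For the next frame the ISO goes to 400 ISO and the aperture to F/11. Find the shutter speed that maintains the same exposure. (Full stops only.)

ISO: 800 → 400 — 1 stop dropped (darker).
Aperture: f/1.4 → f/2 → f/2.8 → f/4 → f/5.6 → f/8 → f/11 — 6 stops smaller aperture (darker).
Net change so far: 7 stops darker. Offset with the shutter speed: 1/500 → 1/250 → 1/125 → 1/60 → 1/30 → 1/15 → 1/8 → 1/4.

1/4s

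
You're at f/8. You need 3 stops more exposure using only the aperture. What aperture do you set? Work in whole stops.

Aperture: f/8 → f/5.6 → f/4 → f/2.8 — 3 stops larger aperture (brighter).

f/2.8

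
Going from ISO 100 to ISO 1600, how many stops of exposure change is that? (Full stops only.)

4 stops

100 → 200 → 400 → 800 → 1600 — count the steps: 4 stops.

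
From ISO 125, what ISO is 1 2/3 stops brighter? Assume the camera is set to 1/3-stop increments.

ISO 400

ISO: 125 → 160 → 200 → 250 → 320 → 400 — 1 2/3 stops raised (brighter).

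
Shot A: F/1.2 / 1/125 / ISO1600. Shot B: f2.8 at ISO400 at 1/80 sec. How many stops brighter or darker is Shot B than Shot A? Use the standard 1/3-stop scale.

3 2/3 stops darker

Aperture: f/1.2 → f/1.4 → f/1.6 → f/1.8 → f/2 → f/2.2 → f/2.5 → f/2.8 — 2 1/3 stops narrower (darker).
Shutter speed: 1/125 → 1/100 → 1/80 — 2/3 stop longer (brighter).
ISO: 1600 → 1250 → 1000 → 800 → 640 → 500 → 400 — 2 stops lower (darker).
Net: −2 1/3 +2/3 −2 = −3 2/3 stops.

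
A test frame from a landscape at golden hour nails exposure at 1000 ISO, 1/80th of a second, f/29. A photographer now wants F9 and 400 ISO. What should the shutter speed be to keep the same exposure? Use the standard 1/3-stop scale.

1/320s

Aperture: f/29 → f/25 → f/22 → f/20 → f/18 → f/16 → f/14 → f/13 → f/11 → f/10 → f/9 — 3 1/3 stops larger aperture (brighter).
ISO: 1000 → 800 → 640 → 500 → 400 — 1 1/3 stops dropped (darker).
Net change so far: 2 stops brighter. Offset with the shutter speed: 1/80 → 1/100 → 1/125 → 1/160 → 1/200 → 1/250 → 1/320.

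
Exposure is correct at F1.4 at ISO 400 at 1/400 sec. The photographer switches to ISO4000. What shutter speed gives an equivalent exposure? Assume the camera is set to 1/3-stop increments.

1/4000s

ISO: 400 → 500 → 640 → 800 → 1000 → 1250 → 1600 → 2000 → 2500 → 3200 → 4000 — 3 1/3 stops higher (brighter).
Need 3 1/3 stops darker from the shutter speed: 1/400 → 1/500 → 1/640 → 1/800 → 1/1000 → 1/1250 → 1/1600 → 1/2000 → 1/2500 → 1/3200 → 1/4000.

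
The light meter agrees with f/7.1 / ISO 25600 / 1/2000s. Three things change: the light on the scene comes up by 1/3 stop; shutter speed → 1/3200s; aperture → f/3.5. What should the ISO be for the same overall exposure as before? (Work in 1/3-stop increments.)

Scene light: 1/3 stop brighter.
Shutter speed: 1/2000 → 1/2500 → 1/3200 — 2/3 stop shorter (darker).
Aperture: f/7.1 → f/6.3 → f/5.6 → f/5 → f/4.5 → f/4 → f/3.5 — 2 stops opened up (brighter).
Net so far: 1 2/3 stops brighter. ISO: 25600 → 20000 → 16000 → 12800 → 10000 → 8000.

ISO 8000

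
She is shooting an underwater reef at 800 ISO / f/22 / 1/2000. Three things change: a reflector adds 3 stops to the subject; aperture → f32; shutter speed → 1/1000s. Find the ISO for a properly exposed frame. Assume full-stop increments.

Scene light: 3 stops brighter.
Aperture: f/22 → f/32 — 1 stop stopped down (darker).
Shutter speed: 1/2000 → 1/1000 — 1 stop slower (brighter).
Net so far: 3 stops brighter. ISO: 800 → 400 → 200 → 100.

ISO 100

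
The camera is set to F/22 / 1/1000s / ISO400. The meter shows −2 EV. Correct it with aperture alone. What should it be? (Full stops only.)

Underexposed by 2 stops → need 2 stops brighter.
Aperture: f/22 → f/16 → f/11.

f/11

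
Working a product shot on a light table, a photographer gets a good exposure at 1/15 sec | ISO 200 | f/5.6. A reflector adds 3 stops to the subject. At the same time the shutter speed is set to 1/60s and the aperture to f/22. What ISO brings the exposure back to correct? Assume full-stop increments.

ISO 1600

Scene light: 3 stops brighter.
Shutter speed: 1/15 → 1/30 → 1/60 — 2 stops shorter (darker).
Aperture: f/5.6 → f/8 → f/11 → f/16 → f/22 — 4 stops smaller aperture (darker).
Net so far: 3 stops darker. ISO: 200 → 400 → 800 → 1600.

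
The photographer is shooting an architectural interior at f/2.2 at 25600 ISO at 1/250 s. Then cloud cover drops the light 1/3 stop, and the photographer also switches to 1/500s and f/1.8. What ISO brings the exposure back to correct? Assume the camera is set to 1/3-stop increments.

ISO 40000

Scene light: 1/3 stop darker.
Shutter speed: 1/250 → 1/320 → 1/400 → 1/500 — 1 stop faster (darker).
Aperture: f/2.2 → f/2 → f/1.8 — 2/3 stop opened up (brighter).
Net so far: 2/3 stop darker. ISO: 25600 → 32000 → 40000.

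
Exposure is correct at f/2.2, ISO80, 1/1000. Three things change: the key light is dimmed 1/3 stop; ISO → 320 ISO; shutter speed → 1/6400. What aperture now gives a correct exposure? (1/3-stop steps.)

f/1.6

Scene light: 1/3 stop darker.
ISO: 80 → 100 → 125 → 160 → 200 → 250 → 320 — 2 stops raised (brighter).
Shutter speed: 1/1000 → 1/1250 → 1/1600 → 1/2000 → 1/2500 → 1/3200 → 1/4000 → 1/5000 → 1/6400 — 2 2/3 stops faster (darker).
Net so far: 1 stop darker. Aperture: f/2.2 → f/2 → f/1.8 → f/1.6.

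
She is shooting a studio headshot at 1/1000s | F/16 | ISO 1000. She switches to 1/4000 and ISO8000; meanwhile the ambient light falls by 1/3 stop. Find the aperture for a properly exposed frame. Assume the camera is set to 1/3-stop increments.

f/20

Scene light: 1/3 stop darker.
Shutter speed: 1/1000 → 1/1250 → 1/1600 → 1/2000 → 1/2500 → 1/3200 → 1/4000 — 2 stops faster (darker).
ISO: 1000 → 1250 → 1600 → 2000 → 2500 → 3200 → 4000 → 5000 → 6400 → 8000 — 3 stops higher (brighter).
Net so far: 2/3 stop brighter. Aperture: f/16 → f/18 → f/20.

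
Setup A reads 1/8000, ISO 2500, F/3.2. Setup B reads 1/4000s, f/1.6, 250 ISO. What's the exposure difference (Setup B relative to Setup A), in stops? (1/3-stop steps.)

1/3 stop darker

Aperture: f/3.2 → f/2.8 → f/2.5 → f/2.2 → f/2 → f/1.8 → f/1.6 — 2 stops wider (brighter).
Shutter speed: 1/8000 → 1/6400 → 1/5000 → 1/4000 — 1 stop longer (brighter).
ISO: 2500 → 2000 → 1600 → 1250 → 1000 → 800 → 640 → 500 → 400 → 320 → 250 — 3 1/3 stops lower (darker).
Net: +2 +1 −3 1/3 = −1/3 stops.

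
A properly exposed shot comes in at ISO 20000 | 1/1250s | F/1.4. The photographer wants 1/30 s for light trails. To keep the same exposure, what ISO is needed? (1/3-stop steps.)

Shutter speed: 1/1250 → 1/1000 → 1/800 → 1/640 → 1/500 → 1/400 → 1/320 → 1/250 → 1/200 → 1/160 → 1/125 → 1/100 → 1/80 → 1/60 → 1/50 → 1/40 → 1/30 — 5 1/3 stops slower (brighter).
Need 5 1/3 stops darker from the ISO: 20000 → 16000 → 12800 → 10000 → 8000 → 6400 → 5000 → 4000 → 3200 → 2500 → 2000 → 1600 → 1250 → 1000 → 800 → 640 → 500.

ISO 500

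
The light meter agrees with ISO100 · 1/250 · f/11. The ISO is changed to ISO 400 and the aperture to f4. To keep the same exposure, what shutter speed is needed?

1/8000s

ISO: 100 → 200 → 400 — 2 stops raised (brighter).
Aperture: f/11 → f/8 → f/5.6 → f/4 — 3 stops larger aperture (brighter).
Net change so far: 5 stops brighter. Offset with the shutter speed: 1/250 → 1/500 → 1/1000 → 1/2000 → 1/4000 → 1/8000.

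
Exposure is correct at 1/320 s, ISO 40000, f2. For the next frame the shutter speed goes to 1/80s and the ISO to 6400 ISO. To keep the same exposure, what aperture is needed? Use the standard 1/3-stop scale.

Shutter speed: 1/320 → 1/250 → 1/200 → 1/160 → 1/125 → 1/100 → 1/80 — 2 stops longer (brighter).
ISO: 40000 → 32000 → 25600 → 20000 → 16000 → 12800 → 10000 → 8000 → 6400 — 2 2/3 stops lower (darker).
Net change so far: 2/3 stop darker. Offset with the aperture: f/2 → f/1.8 → f/1.6.

f/1.6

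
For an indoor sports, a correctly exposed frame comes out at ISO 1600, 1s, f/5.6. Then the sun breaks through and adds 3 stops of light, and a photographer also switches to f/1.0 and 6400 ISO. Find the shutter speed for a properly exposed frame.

1/1000s

Scene light: 3 stops brighter.
Aperture: f/5.6 → f/4 → f/2.8 → f/2 → f/1.4 → f/1.0 — 5 stops larger aperture (brighter).
ISO: 1600 → 3200 → 6400 — 2 stops higher (brighter).
Net so far: 10 stops brighter. Shutter speed: 1 → 1/2 → 1/4 → 1/8 → 1/15 → 1/30 → 1/60 → 1/125 → 1/250 → 1/500 → 1/1000.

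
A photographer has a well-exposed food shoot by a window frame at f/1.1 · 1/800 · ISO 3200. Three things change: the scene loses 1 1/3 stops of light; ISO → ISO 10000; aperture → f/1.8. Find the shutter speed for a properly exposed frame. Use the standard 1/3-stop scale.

1/400s

Scene light: 1 1/3 stops darker.
ISO: 3200 → 4000 → 5000 → 6400 → 8000 → 10000 — 1 2/3 stops higher (brighter).
Aperture: f/1.1 → f/1.2 → f/1.4 → f/1.6 → f/1.8 — 1 1/3 stops smaller aperture (darker).
Net so far: 1 stop darker. Shutter speed: 1/800 → 1/640 → 1/500 → 1/400.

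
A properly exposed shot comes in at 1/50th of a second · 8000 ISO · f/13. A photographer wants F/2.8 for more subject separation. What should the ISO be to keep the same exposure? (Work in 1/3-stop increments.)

Aperture: f/13 → f/11 → f/10 → f/9 → f/8 → f/7.1 → f/6.3 → f/5.6 → f/5 → f/4.5 → f/4 → f/3.5 → f/3.2 → f/2.8 — 4 1/3 stops opened up (brighter).
Need 4 1/3 stops darker from the ISO: 8000 → 6400 → 5000 → 4000 → 3200 → 2500 → 2000 → 1600 → 1250 → 1000 → 800 → 640 → 500 → 400.

ISO 400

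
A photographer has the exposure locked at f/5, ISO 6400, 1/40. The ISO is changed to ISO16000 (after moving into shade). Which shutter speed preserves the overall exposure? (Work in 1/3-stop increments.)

ISO: 6400 → 8000 → 10000 → 12800 → 16000 — 1 1/3 stops raised (brighter).
Need 1 1/3 stops darker from the shutter speed: 1/40 → 1/50 → 1/60 → 1/80 → 1/100.

1/100s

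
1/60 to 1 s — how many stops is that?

1/60 → 1/30 → 1/15 → 1/8 → 1/4 → 1/2 → 1 — count the steps: 6 stops.

6 stops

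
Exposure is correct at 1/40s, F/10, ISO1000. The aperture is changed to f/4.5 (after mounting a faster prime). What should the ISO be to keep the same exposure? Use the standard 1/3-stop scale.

ISO 200

Aperture: f/10 → f/9 → f/8 → f/7.1 → f/6.3 → f/5.6 → f/5 → f/4.5 — 2 1/3 stops wider (brighter).
Need 2 1/3 stops darker from the ISO: 1000 → 800 → 640 → 500 → 400 → 320 → 250 → 200.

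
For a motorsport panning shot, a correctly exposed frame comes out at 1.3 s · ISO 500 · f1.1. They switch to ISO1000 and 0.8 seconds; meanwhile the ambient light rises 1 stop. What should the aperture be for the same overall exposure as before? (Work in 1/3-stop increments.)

f/1.8

Scene light: 1 stop brighter.
ISO: 500 → 640 → 800 → 1000 — 1 stop raised (brighter).
Shutter speed: 1.3 → 1 → 0.8 — 2/3 stop shorter (darker).
Net so far: 1 1/3 stops brighter. Aperture: f/1.1 → f/1.2 → f/1.4 → f/1.6 → f/1.8.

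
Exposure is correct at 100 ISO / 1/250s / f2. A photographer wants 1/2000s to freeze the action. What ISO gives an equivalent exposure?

ISO 800

Shutter speed: 1/250 → 1/500 → 1/1000 → 1/2000 — 3 stops faster (darker).
Need 3 stops brighter from the ISO: 100 → 200 → 400 → 800.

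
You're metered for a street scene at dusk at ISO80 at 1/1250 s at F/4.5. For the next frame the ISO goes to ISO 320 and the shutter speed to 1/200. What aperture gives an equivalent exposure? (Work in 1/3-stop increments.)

f/22

ISO: 80 → 100 → 125 → 160 → 200 → 250 → 320 — 2 stops raised (brighter).
Shutter speed: 1/1250 → 1/1000 → 1/800 → 1/640 → 1/500 → 1/400 → 1/320 → 1/250 → 1/200 — 2 2/3 stops longer (brighter).
Net change so far: 4 2/3 stops brighter. Offset with the aperture: f/4.5 → f/5 → f/5.6 → f/6.3 → f/7.1 → f/8 → f/9 → f/10 → f/11 → f/13 → f/14 → f/16 → f/18 → f/20 → f/22.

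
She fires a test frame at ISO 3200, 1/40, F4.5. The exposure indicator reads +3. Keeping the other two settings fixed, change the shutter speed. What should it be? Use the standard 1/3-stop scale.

1/320s

Overexposed by 3 stops → need 3 stops darker.
Shutter speed: 1/40 → 1/50 → 1/60 → 1/80 → 1/100 → 1/125 → 1/160 → 1/200 → 1/250 → 1/320.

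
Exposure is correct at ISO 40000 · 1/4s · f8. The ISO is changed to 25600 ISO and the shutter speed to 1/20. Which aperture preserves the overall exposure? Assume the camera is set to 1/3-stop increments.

ISO: 40000 → 32000 → 25600 — 2/3 stop dropped (darker).
Shutter speed: 1/4 → 1/5 → 1/6 → 1/8 → 1/10 → 1/13 → 1/15 → 1/20 — 2 1/3 stops shorter (darker).
Net change so far: 3 stops darker. Offset with the aperture: f/8 → f/7.1 → f/6.3 → f/5.6 → f/5 → f/4.5 → f/4 → f/3.5 → f/3.2 → f/2.8.

f/2.8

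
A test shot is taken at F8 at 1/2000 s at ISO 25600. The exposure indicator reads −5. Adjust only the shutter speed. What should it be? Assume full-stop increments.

1/60s

Underexposed by 5 stops → need 5 stops brighter.
Shutter speed: 1/2000 → 1/1000 → 1/500 → 1/250 → 1/125 → 1/60.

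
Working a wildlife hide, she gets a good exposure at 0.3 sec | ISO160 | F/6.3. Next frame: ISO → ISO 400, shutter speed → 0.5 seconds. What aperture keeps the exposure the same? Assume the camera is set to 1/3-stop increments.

f/13

ISO: 160 → 200 → 250 → 320 → 400 — 1 1/3 stops higher (brighter).
Shutter speed: 0.3 → 0.4 → 0.5 — 2/3 stop slower (brighter).
Net change so far: 2 stops brighter. Offset with the aperture: f/6.3 → f/7.1 → f/8 → f/9 → f/10 → f/11 → f/13.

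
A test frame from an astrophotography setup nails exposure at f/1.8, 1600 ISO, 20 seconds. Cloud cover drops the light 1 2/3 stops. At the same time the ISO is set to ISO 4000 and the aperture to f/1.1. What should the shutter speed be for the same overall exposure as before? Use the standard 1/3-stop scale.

10 s

Scene light: 1 2/3 stops darker.
ISO: 1600 → 2000 → 2500 → 3200 → 4000 — 1 1/3 stops higher (brighter).
Aperture: f/1.8 → f/1.6 → f/1.4 → f/1.2 → f/1.1 — 1 1/3 stops opened up (brighter).
Net so far: 1 stop brighter. Shutter speed: 20 → 15 → 13 → 10.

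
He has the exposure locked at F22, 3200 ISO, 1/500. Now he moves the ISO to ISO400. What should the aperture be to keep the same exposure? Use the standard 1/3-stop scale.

f/8

ISO: 3200 → 2500 → 2000 → 1600 → 1250 → 1000 → 800 → 640 → 500 → 400 — 3 stops lower (darker).
Need 3 stops brighter from the aperture: f/22 → f/20 → f/18 → f/16 → f/14 → f/13 → f/11 → f/10 → f/9 → f/8.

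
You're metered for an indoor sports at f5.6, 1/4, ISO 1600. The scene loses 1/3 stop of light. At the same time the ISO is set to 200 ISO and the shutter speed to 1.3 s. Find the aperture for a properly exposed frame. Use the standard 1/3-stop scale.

f/4

Scene light: 1/3 stop darker.
ISO: 1600 → 1250 → 1000 → 800 → 640 → 500 → 400 → 320 → 250 → 200 — 3 stops dropped (darker).
Shutter speed: 1/4 → 0.3 → 0.4 → 0.5 → 0.6 → 0.8 → 1 → 1.3 — 2 1/3 stops slower (brighter).
Net so far: 1 stop darker. Aperture: f/5.6 → f/5 → f/4.5 → f/4.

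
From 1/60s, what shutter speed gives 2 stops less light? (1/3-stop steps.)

1/250s

Shutter speed: 1/60 → 1/80 → 1/100 → 1/125 → 1/160 → 1/200 → 1/250 — 2 stops shorter (darker).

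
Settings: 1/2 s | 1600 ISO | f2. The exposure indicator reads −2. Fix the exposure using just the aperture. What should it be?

f/1.0

Underexposed by 2 stops → need 2 stops brighter.
Aperture: f/2 → f/1.4 → f/1.0.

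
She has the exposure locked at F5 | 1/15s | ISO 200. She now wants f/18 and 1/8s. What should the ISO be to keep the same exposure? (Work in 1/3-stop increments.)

ISO 1250

Aperture: f/5 → f/5.6 → f/6.3 → f/7.1 → f/8 → f/9 → f/10 → f/11 → f/13 → f/14 → f/16 → f/18 — 3 2/3 stops narrower (darker).
Shutter speed: 1/15 → 1/13 → 1/10 → 1/8 — 1 stop longer (brighter).
Net change so far: 2 2/3 stops darker. Offset with the ISO: 200 → 250 → 320 → 400 → 500 → 640 → 800 → 1000 → 1250.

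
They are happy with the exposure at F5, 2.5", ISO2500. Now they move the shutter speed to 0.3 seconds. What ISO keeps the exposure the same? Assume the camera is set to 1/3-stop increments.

Shutter speed: 2.5 → 2 → 1.6 → 1.3 → 1 → 0.8 → 0.6 → 0.5 → 0.4 → 0.3 — 3 stops shorter (darker).
Need 3 stops brighter from the ISO: 2500 → 3200 → 4000 → 5000 → 6400 → 8000 → 10000 → 12800 → 16000 → 20000.

ISO 20000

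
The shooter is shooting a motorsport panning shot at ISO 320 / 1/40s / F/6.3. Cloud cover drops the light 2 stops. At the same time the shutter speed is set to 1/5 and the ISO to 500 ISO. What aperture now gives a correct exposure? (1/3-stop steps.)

Scene light: 2 stops darker.
Shutter speed: 1/40 → 1/30 → 1/25 → 1/20 → 1/15 → 1/13 → 1/10 → 1/8 → 1/6 → 1/5 — 3 stops longer (brighter).
ISO: 320 → 400 → 500 — 2/3 stop higher (brighter).
Net so far: 1 2/3 stops brighter. Aperture: f/6.3 → f/7.1 → f/8 → f/9 → f/10 → f/11.

f/11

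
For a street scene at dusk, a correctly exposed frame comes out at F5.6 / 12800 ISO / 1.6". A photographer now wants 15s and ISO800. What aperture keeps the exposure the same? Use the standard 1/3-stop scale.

Shutter speed: 1.6 → 2 → 2.5 → 3.2 → 4 → 5 → 6 → 8 → 10 → 13 → 15 — 3 1/3 stops longer (brighter).
ISO: 12800 → 10000 → 8000 → 6400 → 5000 → 4000 → 3200 → 2500 → 2000 → 1600 → 1250 → 1000 → 800 — 4 stops dropped (darker).
Net change so far: 2/3 stop darker. Offset with the aperture: f/5.6 → f/5 → f/4.5.

f/4.5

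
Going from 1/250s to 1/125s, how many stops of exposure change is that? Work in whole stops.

1/250 → 1/125 — count the steps: 1 stop.

1 stop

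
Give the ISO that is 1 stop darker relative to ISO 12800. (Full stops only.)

ISO: 12800 → 6400 — 1 stop dropped (darker).

ISO 6400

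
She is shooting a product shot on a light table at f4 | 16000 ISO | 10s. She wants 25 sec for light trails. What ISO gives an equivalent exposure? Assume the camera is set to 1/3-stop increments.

Shutter speed: 10 → 13 → 15 → 20 → 25 — 1 1/3 stops longer (brighter).
Need 1 1/3 stops darker from the ISO: 16000 → 12800 → 10000 → 8000 → 6400.

ISO 6400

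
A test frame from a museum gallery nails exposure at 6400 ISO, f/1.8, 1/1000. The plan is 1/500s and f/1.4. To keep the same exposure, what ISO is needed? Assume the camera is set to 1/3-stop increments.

Shutter speed: 1/1000 → 1/800 → 1/640 → 1/500 — 1 stop longer (brighter).
Aperture: f/1.8 → f/1.6 → f/1.4 — 2/3 stop opened up (brighter).
Net change so far: 1 2/3 stops brighter. Offset with the ISO: 6400 → 5000 → 4000 → 3200 → 2500 → 2000.

ISO 2000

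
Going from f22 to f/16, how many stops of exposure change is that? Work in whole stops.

f/22 → f/16 — count the steps: 1 stop.

1 stop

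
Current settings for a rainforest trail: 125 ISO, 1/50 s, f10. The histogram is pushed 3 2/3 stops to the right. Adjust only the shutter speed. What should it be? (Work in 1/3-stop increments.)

Overexposed by 3 2/3 stops → need 3 2/3 stops darker.
Shutter speed: 1/50 → 1/60 → 1/80 → 1/100 → 1/125 → 1/160 → 1/200 → 1/250 → 1/320 → 1/400 → 1/500 → 1/640.

1/640s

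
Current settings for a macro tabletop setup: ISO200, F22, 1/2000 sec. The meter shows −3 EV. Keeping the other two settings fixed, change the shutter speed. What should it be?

Underexposed by 3 stops → need 3 stops brighter.
Shutter speed: 1/2000 → 1/1000 → 1/500 → 1/250.

1/250s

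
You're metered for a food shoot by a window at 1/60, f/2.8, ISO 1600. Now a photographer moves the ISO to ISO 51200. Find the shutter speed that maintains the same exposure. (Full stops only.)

ISO: 1600 → 3200 → 6400 → 12800 → 25600 → 51200 — 5 stops raised (brighter).
Need 5 stops darker from the shutter speed: 1/60 → 1/125 → 1/250 → 1/500 → 1/1000 → 1/2000.

1/2000s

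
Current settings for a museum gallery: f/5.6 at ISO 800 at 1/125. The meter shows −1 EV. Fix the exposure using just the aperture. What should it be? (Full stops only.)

f/4

Underexposed by 1 stop → need 1 stop brighter.
Aperture: f/5.6 → f/4.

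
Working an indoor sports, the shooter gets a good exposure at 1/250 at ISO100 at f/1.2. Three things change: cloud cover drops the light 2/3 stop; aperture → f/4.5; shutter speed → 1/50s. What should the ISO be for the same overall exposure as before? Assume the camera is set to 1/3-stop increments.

Scene light: 2/3 stop darker.
Aperture: f/1.2 → f/1.4 → f/1.6 → f/1.8 → f/2 → f/2.2 → f/2.5 → f/2.8 → f/3.2 → f/3.5 → f/4 → f/4.5 — 3 2/3 stops stopped down (darker).
Shutter speed: 1/250 → 1/200 → 1/160 → 1/125 → 1/100 → 1/80 → 1/60 → 1/50 — 2 1/3 stops slower (brighter).
Net so far: 2 stops darker. ISO: 100 → 125 → 160 → 200 → 250 → 320 → 400.

ISO 400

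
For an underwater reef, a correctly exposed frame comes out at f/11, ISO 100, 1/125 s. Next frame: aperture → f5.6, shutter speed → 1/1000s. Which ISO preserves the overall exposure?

ISO 200

Aperture: f/11 → f/8 → f/5.6 — 2 stops larger aperture (brighter).
Shutter speed: 1/125 → 1/250 → 1/500 → 1/1000 — 3 stops shorter (darker).
Net change so far: 1 stop darker. Offset with the ISO: 100 → 200.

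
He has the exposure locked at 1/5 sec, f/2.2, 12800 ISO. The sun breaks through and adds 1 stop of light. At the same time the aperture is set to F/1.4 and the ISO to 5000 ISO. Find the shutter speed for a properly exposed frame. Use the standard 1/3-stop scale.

Scene light: 1 stop brighter.
Aperture: f/2.2 → f/2 → f/1.8 → f/1.6 → f/1.4 — 1 1/3 stops larger aperture (brighter).
ISO: 12800 → 10000 → 8000 → 6400 → 5000 — 1 1/3 stops lower (darker).
Net so far: 1 stop brighter. Shutter speed: 1/5 → 1/6 → 1/8 → 1/10.

1/10s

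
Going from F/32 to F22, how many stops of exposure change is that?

1 stop

f/32 → f/22 — count the steps: 1 stop.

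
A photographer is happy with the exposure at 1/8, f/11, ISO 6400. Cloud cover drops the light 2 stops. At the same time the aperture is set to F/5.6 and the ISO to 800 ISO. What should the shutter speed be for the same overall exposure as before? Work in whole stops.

1 s

Scene light: 2 stops darker.
Aperture: f/11 → f/8 → f/5.6 — 2 stops opened up (brighter).
ISO: 6400 → 3200 → 1600 → 800 — 3 stops dropped (darker).
Net so far: 3 stops darker. Shutter speed: 1/8 → 1/4 → 1/2 → 1.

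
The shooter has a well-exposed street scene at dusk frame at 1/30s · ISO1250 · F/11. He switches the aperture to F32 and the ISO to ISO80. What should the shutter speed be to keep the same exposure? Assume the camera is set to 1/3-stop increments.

4 s

Aperture: f/11 → f/13 → f/14 → f/16 → f/18 → f/20 → f/22 → f/25 → f/29 → f/32 — 3 stops stopped down (darker).
ISO: 1250 → 1000 → 800 → 640 → 500 → 400 → 320 → 250 → 200 → 160 → 125 → 100 → 80 — 4 stops lower (darker).
Net change so far: 7 stops darker. Offset with the shutter speed: 1/30 → 1/25 → 1/20 → 1/15 → 1/13 → 1/10 → 1/8 → 1/6 → 1/5 → 1/4 → 0.3 → 0.4 → 0.5 → 0.6 → 0.8 → 1 → 1.3 → 1.6 → 2 → 2.5 → 3.2 → 4.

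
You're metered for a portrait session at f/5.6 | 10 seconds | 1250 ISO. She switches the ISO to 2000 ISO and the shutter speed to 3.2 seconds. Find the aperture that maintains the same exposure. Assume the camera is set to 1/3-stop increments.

f/4

ISO: 1250 → 1600 → 2000 — 2/3 stop raised (brighter).
Shutter speed: 10 → 8 → 6 → 5 → 4 → 3.2 — 1 2/3 stops shorter (darker).
Net change so far: 1 stop darker. Offset with the aperture: f/5.6 → f/5 → f/4.5 → f/4.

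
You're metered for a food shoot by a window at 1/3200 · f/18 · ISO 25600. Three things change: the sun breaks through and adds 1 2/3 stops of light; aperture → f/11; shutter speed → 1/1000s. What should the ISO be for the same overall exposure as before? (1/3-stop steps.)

Scene light: 1 2/3 stops brighter.
Aperture: f/18 → f/16 → f/14 → f/13 → f/11 — 1 1/3 stops wider (brighter).
Shutter speed: 1/3200 → 1/2500 → 1/2000 → 1/1600 → 1/1250 → 1/1000 — 1 2/3 stops longer (brighter).
Net so far: 4 2/3 stops brighter. ISO: 25600 → 20000 → 16000 → 12800 → 10000 → 8000 → 6400 → 5000 → 4000 → 3200 → 2500 → 2000 → 1600 → 1250 → 1000.

ISO 1000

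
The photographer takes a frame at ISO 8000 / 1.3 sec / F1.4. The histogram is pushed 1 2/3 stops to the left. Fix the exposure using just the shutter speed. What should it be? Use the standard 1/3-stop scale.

4 s

Underexposed by 1 2/3 stops → need 1 2/3 stops brighter.
Shutter speed: 1.3 → 1.6 → 2 → 2.5 → 3.2 → 4.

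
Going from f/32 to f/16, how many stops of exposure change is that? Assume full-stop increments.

2 stops

f/32 → f/22 → f/16 — count the steps: 2 stops.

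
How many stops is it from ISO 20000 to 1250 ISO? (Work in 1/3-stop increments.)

4 stops

20000 → 16000 → 12800 → 10000 → 8000 → 6400 → 5000 → 4000 → 3200 → 2500 → 2000 → 1600 → 1250 — count the steps: 12 third-stops = 4 stops.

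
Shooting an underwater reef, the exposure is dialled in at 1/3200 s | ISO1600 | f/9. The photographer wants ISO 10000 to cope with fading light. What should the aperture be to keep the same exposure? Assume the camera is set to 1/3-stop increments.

ISO: 1600 → 2000 → 2500 → 3200 → 4000 → 5000 → 6400 → 8000 → 10000 — 2 2/3 stops higher (brighter).
Need 2 2/3 stops darker from the aperture: f/9 → f/10 → f/11 → f/13 → f/14 → f/16 → f/18 → f/20 → f/22.

f/22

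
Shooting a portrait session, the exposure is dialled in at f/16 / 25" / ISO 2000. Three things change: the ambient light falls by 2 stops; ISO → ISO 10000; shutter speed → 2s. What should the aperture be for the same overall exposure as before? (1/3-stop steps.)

Scene light: 2 stops darker.
ISO: 2000 → 2500 → 3200 → 4000 → 5000 → 6400 → 8000 → 10000 — 2 1/3 stops higher (brighter).
Shutter speed: 25 → 20 → 15 → 13 → 10 → 8 → 6 → 5 → 4 → 3.2 → 2.5 → 2 — 3 2/3 stops shorter (darker).
Net so far: 3 1/3 stops darker. Aperture: f/16 → f/14 → f/13 → f/11 → f/10 → f/9 → f/8 → f/7.1 → f/6.3 → f/5.6 → f/5.

f/5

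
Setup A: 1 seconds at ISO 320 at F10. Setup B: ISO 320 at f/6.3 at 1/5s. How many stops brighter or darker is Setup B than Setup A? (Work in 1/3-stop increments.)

1 stop darker

Aperture: f/10 → f/9 → f/8 → f/7.1 → f/6.3 — 1 1/3 stops larger aperture (brighter).
Shutter speed: 1 → 0.8 → 0.6 → 0.5 → 0.4 → 0.3 → 1/4 → 1/5 — 2 1/3 stops faster (darker).
ISO: unchanged.
Net: +1 1/3 −2 1/3 = −1 stop.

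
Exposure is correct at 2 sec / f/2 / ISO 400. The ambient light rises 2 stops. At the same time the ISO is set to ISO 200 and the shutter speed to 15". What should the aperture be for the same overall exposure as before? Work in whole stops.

Scene light: 2 stops brighter.
ISO: 400 → 200 — 1 stop lower (darker).
Shutter speed: 2 → 4 → 8 → 15 — 3 stops slower (brighter).
Net so far: 4 stops brighter. Aperture: f/2 → f/2.8 → f/4 → f/5.6 → f/8.

f/8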